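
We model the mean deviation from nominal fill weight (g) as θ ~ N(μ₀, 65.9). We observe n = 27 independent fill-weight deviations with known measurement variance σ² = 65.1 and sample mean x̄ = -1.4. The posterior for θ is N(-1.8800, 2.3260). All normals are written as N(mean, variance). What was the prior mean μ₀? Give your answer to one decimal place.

μ₀ = -15.0

With known observation variance, the Normal–Normal posterior has precision τ_n = τ₀ + n/σ² and mean μ_n = (τ₀μ₀ + (n/σ²)x̄)/τ_n.
Here τ₀ = 1/65.9 = 0.015175 and τ_data = 27/65.1 = 0.414747, so τ_n = 0.429922.
Rearranging for μ₀: μ₀ = (μ_n·τ_n − τ_data·x̄)/τ₀ = (-1.8800·0.429922 − 0.414747·-1.4) / 0.015175 = -0.227608/0.015175 ≈ -15.0.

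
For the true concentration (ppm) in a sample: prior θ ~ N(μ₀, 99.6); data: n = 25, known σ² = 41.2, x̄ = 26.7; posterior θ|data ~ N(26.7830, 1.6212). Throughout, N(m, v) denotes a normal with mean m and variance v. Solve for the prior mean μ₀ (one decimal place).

The posterior mean is a precision-weighted average: μ_n = (τ₀μ₀ + τ_data·x̄)/(τ₀+τ_data), with τ₀=1/σ₀² and τ_data=n/σ².
Here τ₀ = 1/99.6 = 0.010040 and τ_data = 25/41.2 = 0.606796, so τ_n = 0.616836.
Rearranging for μ₀: μ₀ = (μ_n·τ_n − τ_data·x̄)/τ₀ = (26.7830·0.616836 − 0.606796·26.7) / 0.010040 = 0.319265/0.010040 ≈ 31.8.

μ₀ = 31.8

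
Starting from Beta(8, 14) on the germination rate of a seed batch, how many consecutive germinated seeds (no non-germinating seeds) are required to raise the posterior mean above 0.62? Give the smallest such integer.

k = 15

After k germinated seeds and 0 non-germinating seeds the posterior is Beta(8+k, 14), with mean (8+k)/(8+14+k).
Set (8+k)/(22+k) > 0.62 and solve: k > (0.62·22 − 8)/(1 − 0.62) = 14.842.
The smallest integer exceeding 14.842 is 15.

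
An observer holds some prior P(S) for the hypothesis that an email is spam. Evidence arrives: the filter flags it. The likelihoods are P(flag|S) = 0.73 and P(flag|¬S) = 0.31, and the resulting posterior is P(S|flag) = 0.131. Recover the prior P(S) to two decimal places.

P(S) = 0.06

In odds form, posterior odds = prior odds × likelihood ratio, so prior odds = posterior odds ÷ LR.
Posterior odds = 0.131/(1−0.131) = 0.1507. LR = 0.73/0.31 = 2.3548.
Prior odds = 0.1507/2.3548 = 0.0640, so P(S) = 0.0640/(1+0.0640) ≈ 0.06.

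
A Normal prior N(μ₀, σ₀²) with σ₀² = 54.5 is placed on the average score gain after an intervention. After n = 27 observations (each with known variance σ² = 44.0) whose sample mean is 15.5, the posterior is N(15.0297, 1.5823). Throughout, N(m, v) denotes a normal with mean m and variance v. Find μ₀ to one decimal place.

μ₀ = -0.7

With known observation variance, the Normal–Normal posterior has precision τ_n = τ₀ + n/σ² and mean μ_n = (τ₀μ₀ + (n/σ²)x̄)/τ_n.
Here τ₀ = 1/54.5 = 0.018349 and τ_data = 27/44.0 = 0.613636, so τ_n = 0.631985.
Rearranging for μ₀: μ₀ = (μ_n·τ_n − τ_data·x̄)/τ₀ = (15.0297·0.631985 − 0.613636·15.5) / 0.018349 = -0.012813/0.018349 ≈ -0.7.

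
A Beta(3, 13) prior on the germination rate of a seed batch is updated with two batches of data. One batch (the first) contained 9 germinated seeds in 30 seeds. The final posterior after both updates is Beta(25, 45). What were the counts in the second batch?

Sequential conjugate updates are equivalent to a single update on the pooled data, so total successes = posterior α − prior α and total failures = posterior β − prior β.
Total across both batches: 25−3=22 germinated seeds, 45−13=32 non-germinating seeds.
Subtract the first batch: 22−9=13 germinated seeds and 32−21=11 non-germinating seeds.

13 germinated seeds and 11 non-germinating seeds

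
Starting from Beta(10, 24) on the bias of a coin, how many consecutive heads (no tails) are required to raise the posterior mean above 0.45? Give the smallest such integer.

After k heads and 0 tails the posterior is Beta(10+k, 24), with mean (10+k)/(10+24+k).
Set (10+k)/(34+k) > 0.45 and solve: k > (0.45·34 − 10)/(1 − 0.45) = 9.636.
The smallest integer exceeding 9.636 is 10, and checking k=10: (20)/(44) = 0.4545 > 0.45.

k = 10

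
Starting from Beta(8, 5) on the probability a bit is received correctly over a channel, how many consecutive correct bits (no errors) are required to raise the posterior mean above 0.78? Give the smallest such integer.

k = 10

After k correct bits and 0 errors the posterior is Beta(8+k, 5), with mean (8+k)/(8+5+k).
Set (8+k)/(13+k) > 0.78 and solve: k > (0.78·13 − 8)/(1 − 0.78) = 9.727.
The smallest integer exceeding 9.727 is 10, and checking k=10: (18)/(23) = 0.7826 > 0.78.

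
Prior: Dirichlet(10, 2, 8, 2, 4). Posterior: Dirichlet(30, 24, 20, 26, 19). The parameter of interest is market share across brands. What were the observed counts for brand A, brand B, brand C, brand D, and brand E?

For a Dirichlet(α) prior with multinomial counts c, the posterior is Dirichlet(α + c) componentwise.
Counts are posterior − prior componentwise: 30−10=20, 24−2=22, 20−8=12, 26−2=24, 19−4=15.

counts (20, 22, 12, 24, 15)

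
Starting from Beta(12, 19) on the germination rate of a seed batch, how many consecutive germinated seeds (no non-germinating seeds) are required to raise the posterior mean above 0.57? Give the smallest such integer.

After k germinated seeds and 0 non-germinating seeds the posterior is Beta(12+k, 19), with mean (12+k)/(12+19+k).
Set (12+k)/(31+k) > 0.57 and solve: k > (0.57·31 − 12)/(1 − 0.57) = 13.186.
The smallest integer exceeding 13.186 is 14, and checking k=14: (26)/(45) = 0.5778 > 0.57.

k = 14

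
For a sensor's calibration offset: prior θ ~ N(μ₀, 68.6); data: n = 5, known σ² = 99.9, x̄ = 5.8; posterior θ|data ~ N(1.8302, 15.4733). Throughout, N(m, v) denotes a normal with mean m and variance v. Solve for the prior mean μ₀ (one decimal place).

μ₀ = -11.8

With known observation variance, the Normal–Normal posterior has precision τ_n = τ₀ + n/σ² and mean μ_n = (τ₀μ₀ + (n/σ²)x̄)/τ_n.
Here τ₀ = 1/68.6 = 0.014577 and τ_data = 5/99.9 = 0.050050, so τ_n = 0.064627.
Rearranging for μ₀: μ₀ = (μ_n·τ_n − τ_data·x̄)/τ₀ = (1.8302·0.064627 − 0.050050·5.8) / 0.014577 = -0.172010/0.014577 ≈ -11.8.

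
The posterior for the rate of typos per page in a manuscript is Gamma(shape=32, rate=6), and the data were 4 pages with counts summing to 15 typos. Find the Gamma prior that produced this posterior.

Gamma(shape=17, rate=2)

A Gamma(α, β) prior (rate parametrization) on a Poisson rate with n observations summing to S gives posterior Gamma(α+S, β+n).
So α = 32 − 15 = 17 and β = 6 − 4 = 2.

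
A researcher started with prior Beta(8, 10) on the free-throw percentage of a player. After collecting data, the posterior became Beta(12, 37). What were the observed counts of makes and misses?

4 makes and 27 misses

Under Beta–binomial conjugacy the posterior parameters are (a+s, b+f).
Match parameters: s=12−8=4, f=37−10=27.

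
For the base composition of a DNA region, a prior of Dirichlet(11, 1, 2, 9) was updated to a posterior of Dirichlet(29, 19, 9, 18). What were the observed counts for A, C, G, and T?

For a Dirichlet(α) prior with multinomial counts c, the posterior is Dirichlet(α + c) componentwise.
Counts are posterior − prior componentwise: 29−11=18, 19−1=18, 9−2=7, 18−9=9.

counts (18, 18, 7, 9)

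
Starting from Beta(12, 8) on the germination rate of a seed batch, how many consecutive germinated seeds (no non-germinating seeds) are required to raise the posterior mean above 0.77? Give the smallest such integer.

After k germinated seeds and 0 non-germinating seeds the posterior is Beta(12+k, 8), with mean (12+k)/(12+8+k).
Set (12+k)/(20+k) > 0.77 and solve: k > (0.77·20 − 12)/(1 − 0.77) = 14.783.
The smallest integer exceeding 14.783 is 15, and checking k=15: (27)/(35) = 0.7714 > 0.77.

k = 15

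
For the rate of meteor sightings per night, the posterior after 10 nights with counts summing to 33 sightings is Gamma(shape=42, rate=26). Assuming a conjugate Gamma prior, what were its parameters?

A Gamma(α, β) prior (rate parametrization) on a Poisson rate with n observations summing to S gives posterior Gamma(α+S, β+n).
So α = 42 − 33 = 9 and β = 26 − 10 = 16.

Gamma(shape=9, rate=16)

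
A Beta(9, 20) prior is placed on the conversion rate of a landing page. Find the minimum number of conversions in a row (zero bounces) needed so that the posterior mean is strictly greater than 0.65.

k = 29

After k conversions and 0 bounces the posterior is Beta(9+k, 20), with mean (9+k)/(9+20+k).
Set (9+k)/(29+k) > 0.65 and solve: k > (0.65·29 − 9)/(1 − 0.65) = 28.143.
The smallest integer exceeding 28.143 is 29, and checking k=29: (38)/(58) = 0.6552 > 0.65.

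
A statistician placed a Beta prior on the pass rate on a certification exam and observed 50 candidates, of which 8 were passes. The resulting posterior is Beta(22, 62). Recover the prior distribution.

Under Beta–binomial conjugacy the posterior parameters are (α+s, β+f).
So α = 22 − 8 = 14 and β = 62 − 42 = 20.

Beta(14, 20)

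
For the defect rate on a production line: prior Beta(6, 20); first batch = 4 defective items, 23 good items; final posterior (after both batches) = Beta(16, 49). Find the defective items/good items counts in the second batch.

6 defective items and 6 good items

Because Beta–binomial updating is additive in the counts, the combined data contributed (α_post−α_prior, β_post−β_prior) successes and failures.
Total across both batches: 16−6=10 defective items, 49−20=29 good items.
Subtract the first batch: 10−4=6 defective items and 29−23=6 good items.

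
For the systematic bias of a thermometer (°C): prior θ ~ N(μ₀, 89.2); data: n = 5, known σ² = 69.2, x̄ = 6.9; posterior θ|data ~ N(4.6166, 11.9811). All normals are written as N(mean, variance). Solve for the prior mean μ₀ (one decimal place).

With known observation variance, the Normal–Normal posterior has precision τ_n = τ₀ + n/σ² and mean μ_n = (τ₀μ₀ + (n/σ²)x̄)/τ_n.
Here τ₀ = 1/89.2 = 0.011211 and τ_data = 5/69.2 = 0.072254, so τ_n = 0.083465.
Rearranging for μ₀: μ₀ = (μ_n·τ_n − τ_data·x̄)/τ₀ = (4.6166·0.083465 − 0.072254·6.9) / 0.011211 = -0.113228/0.011211 ≈ -10.1.

μ₀ = -10.1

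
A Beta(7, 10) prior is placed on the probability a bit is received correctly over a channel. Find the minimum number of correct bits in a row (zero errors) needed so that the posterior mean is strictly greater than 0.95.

k = 184

After k correct bits and 0 errors the posterior is Beta(7+k, 10), with mean (7+k)/(7+10+k).
Set (7+k)/(17+k) > 0.95 and solve: k > (0.95·17 − 7)/(1 − 0.95) = 183.000.
The smallest integer exceeding 183.000 is 184, and checking k=184: (191)/(201) = 0.9502 > 0.95.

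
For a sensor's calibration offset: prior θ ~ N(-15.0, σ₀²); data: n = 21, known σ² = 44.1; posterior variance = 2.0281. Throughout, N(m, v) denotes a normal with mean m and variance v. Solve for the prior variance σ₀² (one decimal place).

Posterior precision equals prior precision plus data precision: 1/σ_n² = 1/σ₀² + n/σ².
So 1/σ₀² = 1/2.0281 − 21/44.1 = 0.493072 − 0.476190 = 0.016882.
Hence σ₀² = 1/0.016882 ≈ 59.2.

σ₀² = 59.2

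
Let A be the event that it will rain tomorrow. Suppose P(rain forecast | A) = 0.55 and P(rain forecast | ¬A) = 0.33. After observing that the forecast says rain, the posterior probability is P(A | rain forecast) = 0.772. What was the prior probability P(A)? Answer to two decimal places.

Bayes' rule in odds form gives O(A|E) = O(A)·[P(E|A)/P(E|¬A)], hence O(A) = O(A|E)/LR.
Posterior odds = 0.772/(1−0.772) = 3.3860. LR = 0.55/0.33 = 1.6667.
Prior odds = 3.3860/1.6667 = 2.0316, so P(A) = 2.0316/(1+2.0316) ≈ 0.67.

P(A) = 0.67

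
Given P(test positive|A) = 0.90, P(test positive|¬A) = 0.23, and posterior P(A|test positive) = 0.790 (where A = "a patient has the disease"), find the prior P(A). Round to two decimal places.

In odds form, posterior odds = prior odds × likelihood ratio, so prior odds = posterior odds ÷ LR.
Posterior odds = 0.790/(1−0.790) = 3.7619. LR = 0.90/0.23 = 3.9130.
Prior odds = 3.7619/3.9130 = 0.9614, so P(A) = 0.9614/(1+0.9614) ≈ 0.49.

P(A) = 0.49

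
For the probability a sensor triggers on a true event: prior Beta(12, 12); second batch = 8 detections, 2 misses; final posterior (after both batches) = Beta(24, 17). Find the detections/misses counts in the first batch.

Sequential conjugate updates are equivalent to a single update on the pooled data, so total successes = posterior α − prior α and total failures = posterior β − prior β.
Total across both batches: 24−12=12 detections, 17−12=5 misses.
Subtract the second batch: 12−8=4 detections and 5−2=3 misses.

4 detections and 3 misses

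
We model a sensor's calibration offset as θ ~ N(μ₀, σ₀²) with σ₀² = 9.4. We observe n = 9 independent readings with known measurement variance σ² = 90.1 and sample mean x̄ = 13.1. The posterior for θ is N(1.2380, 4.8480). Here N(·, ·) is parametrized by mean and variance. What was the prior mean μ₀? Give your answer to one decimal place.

The posterior mean is a precision-weighted average: μ_n = (τ₀μ₀ + τ_data·x̄)/(τ₀+τ_data), with τ₀=1/σ₀² and τ_data=n/σ².
Here τ₀ = 1/9.4 = 0.106383 and τ_data = 9/90.1 = 0.099889, so τ_n = 0.206272.
Rearranging for μ₀: μ₀ = (μ_n·τ_n − τ_data·x̄)/τ₀ = (1.2380·0.206272 − 0.099889·13.1) / 0.106383 = -1.053181/0.106383 ≈ -9.9.

μ₀ = -9.9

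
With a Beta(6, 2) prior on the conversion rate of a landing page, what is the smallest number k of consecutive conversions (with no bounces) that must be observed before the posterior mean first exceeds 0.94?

After k conversions and 0 bounces the posterior is Beta(6+k, 2), with mean (6+k)/(6+2+k).
Set (6+k)/(8+k) > 0.94 and solve: k > (0.94·8 − 6)/(1 − 0.94) = 25.333.
The smallest integer exceeding 25.333 is 26, and checking k=26: (32)/(34) = 0.9412 > 0.94.

k = 26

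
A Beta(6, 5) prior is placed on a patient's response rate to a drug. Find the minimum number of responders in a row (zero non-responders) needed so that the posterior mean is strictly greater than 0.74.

k = 9

After k responders and 0 non-responders the posterior is Beta(6+k, 5), with mean (6+k)/(6+5+k).
Set (6+k)/(11+k) > 0.74 and solve: k > (0.74·11 − 6)/(1 − 0.74) = 8.231.
The smallest integer exceeding 8.231 is 9.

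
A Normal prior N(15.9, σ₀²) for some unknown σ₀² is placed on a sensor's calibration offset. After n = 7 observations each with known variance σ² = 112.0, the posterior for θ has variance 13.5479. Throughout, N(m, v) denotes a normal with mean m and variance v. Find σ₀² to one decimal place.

σ₀² = 88.4

For the Normal–Normal model with known σ², precisions add: τ_n = τ₀ + n/σ².
So 1/σ₀² = 1/13.5479 − 7/112.0 = 0.073812 − 0.062500 = 0.011312.
Hence σ₀² = 1/0.011312 ≈ 88.4.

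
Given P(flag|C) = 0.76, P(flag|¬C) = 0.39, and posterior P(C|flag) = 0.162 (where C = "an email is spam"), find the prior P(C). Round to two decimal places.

P(C) = 0.09

In odds form, posterior odds = prior odds × likelihood ratio, so prior odds = posterior odds ÷ LR.
Posterior odds = 0.162/(1−0.162) = 0.1933. LR = 0.76/0.39 = 1.9487.
Prior odds = 0.1933/1.9487 = 0.0992, so P(C) = 0.0992/(1+0.0992) ≈ 0.09.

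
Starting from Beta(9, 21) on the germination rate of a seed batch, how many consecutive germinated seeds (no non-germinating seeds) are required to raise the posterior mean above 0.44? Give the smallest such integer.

k = 8

After k germinated seeds and 0 non-germinating seeds the posterior is Beta(9+k, 21), with mean (9+k)/(9+21+k).
Set (9+k)/(30+k) > 0.44 and solve: k > (0.44·30 − 9)/(1 − 0.44) = 7.500.
The smallest integer exceeding 7.500 is 8.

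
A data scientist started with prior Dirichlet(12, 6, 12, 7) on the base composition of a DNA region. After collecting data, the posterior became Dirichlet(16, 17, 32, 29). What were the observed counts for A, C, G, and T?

counts (4, 11, 20, 22)

For a Dirichlet(α) prior with multinomial counts c, the posterior is Dirichlet(α + c) componentwise.
Counts are posterior − prior componentwise: 16−12=4, 17−6=11, 32−12=20, 29−7=22.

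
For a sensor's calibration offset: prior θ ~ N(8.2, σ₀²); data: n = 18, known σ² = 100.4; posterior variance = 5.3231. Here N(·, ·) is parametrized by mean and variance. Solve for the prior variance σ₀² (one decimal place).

σ₀² = 116.6

Posterior precision equals prior precision plus data precision: 1/σ_n² = 1/σ₀² + n/σ².
So 1/σ₀² = 1/5.3231 − 18/100.4 = 0.187860 − 0.179283 = 0.008577.
Hence σ₀² = 1/0.008577 ≈ 116.6.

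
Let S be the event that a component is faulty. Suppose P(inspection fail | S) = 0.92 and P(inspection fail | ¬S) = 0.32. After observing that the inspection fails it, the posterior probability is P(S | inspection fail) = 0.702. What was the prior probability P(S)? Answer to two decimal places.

In odds form, posterior odds = prior odds × likelihood ratio, so prior odds = posterior odds ÷ LR.
Posterior odds = 0.702/(1−0.702) = 2.3557. LR = 0.92/0.32 = 2.8750.
Prior odds = 2.3557/2.8750 = 0.8194, so P(S) = 0.8194/(1+0.8194) ≈ 0.45.

P(S) = 0.45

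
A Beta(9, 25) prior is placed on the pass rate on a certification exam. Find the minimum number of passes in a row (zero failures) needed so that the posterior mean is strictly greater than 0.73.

k = 59

After k passes and 0 failures the posterior is Beta(9+k, 25), with mean (9+k)/(9+25+k).
Set (9+k)/(34+k) > 0.73 and solve: k > (0.73·34 − 9)/(1 − 0.73) = 58.593.
The smallest integer exceeding 58.593 is 59.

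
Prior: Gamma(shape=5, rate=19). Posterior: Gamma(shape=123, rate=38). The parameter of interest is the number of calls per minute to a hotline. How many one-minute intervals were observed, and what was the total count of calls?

n = 19 one-minute intervals with total 118 calls

A Gamma(α, β) prior (rate parametrization) on a Poisson rate with n observations summing to S gives posterior Gamma(α+S, β+n).
Matching: Σxᵢ = 123 − 5 = 118 and n = 38 − 19 = 19.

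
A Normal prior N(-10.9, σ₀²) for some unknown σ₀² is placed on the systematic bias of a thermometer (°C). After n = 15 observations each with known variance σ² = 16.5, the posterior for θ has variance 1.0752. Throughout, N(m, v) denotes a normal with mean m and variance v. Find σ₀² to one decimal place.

σ₀² = 47.7

For the Normal–Normal model with known σ², precisions add: τ_n = τ₀ + n/σ².
So 1/σ₀² = 1/1.0752 − 15/16.5 = 0.930060 − 0.909091 = 0.020969.
Hence σ₀² = 1/0.020969 ≈ 47.7.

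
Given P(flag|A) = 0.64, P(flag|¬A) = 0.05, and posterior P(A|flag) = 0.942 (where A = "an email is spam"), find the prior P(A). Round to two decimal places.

In odds form, posterior odds = prior odds × likelihood ratio, so prior odds = posterior odds ÷ LR.
Posterior odds = 0.942/(1−0.942) = 16.2414. LR = 0.64/0.05 = 12.8000.
Prior odds = 16.2414/12.8000 = 1.2689, so P(A) = 1.2689/(1+1.2689) ≈ 0.56.

P(A) = 0.56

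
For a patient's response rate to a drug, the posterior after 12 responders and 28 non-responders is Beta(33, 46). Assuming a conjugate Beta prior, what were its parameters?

A Beta(a, b) prior with s successes and f failures in binomial data gives a Beta(a+s, b+f) posterior.
So a = 33 − 12 = 21 and b = 46 − 28 = 18.

Beta(21, 18)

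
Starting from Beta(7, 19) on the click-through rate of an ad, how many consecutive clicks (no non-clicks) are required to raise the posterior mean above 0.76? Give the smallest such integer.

k = 54

After k clicks and 0 non-clicks the posterior is Beta(7+k, 19), with mean (7+k)/(7+19+k).
Set (7+k)/(26+k) > 0.76 and solve: k > (0.76·26 − 7)/(1 − 0.76) = 53.167.
The smallest integer exceeding 53.167 is 54, and checking k=54: (61)/(80) = 0.7625 > 0.76.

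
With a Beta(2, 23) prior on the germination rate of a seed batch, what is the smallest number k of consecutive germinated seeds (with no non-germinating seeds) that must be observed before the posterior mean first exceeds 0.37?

k = 12

After k germinated seeds and 0 non-germinating seeds the posterior is Beta(2+k, 23), with mean (2+k)/(2+23+k).
Set (2+k)/(25+k) > 0.37 and solve: k > (0.37·25 − 2)/(1 − 0.37) = 11.508.
The smallest integer exceeding 11.508 is 12, and checking k=12: (14)/(37) = 0.3784 > 0.37.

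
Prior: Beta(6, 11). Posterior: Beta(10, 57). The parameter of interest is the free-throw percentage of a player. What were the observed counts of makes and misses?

4 makes and 46 misses

Beta is conjugate to the binomial likelihood: posterior = Beta(a+s, b+f).
Match parameters: s=10−6=4, f=57−11=46.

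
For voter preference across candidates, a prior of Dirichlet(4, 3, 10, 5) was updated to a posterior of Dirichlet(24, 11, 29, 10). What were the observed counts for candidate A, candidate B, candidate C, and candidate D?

counts (20, 8, 19, 5)

For a Dirichlet(α) prior with multinomial counts c, the posterior is Dirichlet(α + c) componentwise.
Counts are posterior − prior componentwise: 24−4=20, 11−3=8, 29−10=19, 10−5=5.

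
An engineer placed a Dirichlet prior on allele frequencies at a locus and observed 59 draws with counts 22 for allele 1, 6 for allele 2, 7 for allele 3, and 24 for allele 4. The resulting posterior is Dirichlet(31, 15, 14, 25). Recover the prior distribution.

For a Dirichlet(α) prior with multinomial counts c, the posterior is Dirichlet(α + c) componentwise.
Subtract each count from the matching posterior parameter: 31−22=9, 15−6=9, 14−7=7, 25−24=1.

Dirichlet(9, 9, 7, 1)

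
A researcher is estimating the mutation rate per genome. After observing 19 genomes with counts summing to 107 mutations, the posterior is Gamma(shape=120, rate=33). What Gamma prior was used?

Gamma–Poisson conjugacy: posterior shape = α + Σxᵢ, posterior rate = β + n.
So α = 120 − 107 = 13 and β = 33 − 19 = 14.

Gamma(shape=13, rate=14)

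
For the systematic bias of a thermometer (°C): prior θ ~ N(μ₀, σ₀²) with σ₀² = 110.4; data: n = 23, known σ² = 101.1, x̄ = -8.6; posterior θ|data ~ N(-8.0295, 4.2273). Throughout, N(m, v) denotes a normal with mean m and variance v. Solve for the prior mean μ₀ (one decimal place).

μ₀ = 6.3

With known observation variance, the Normal–Normal posterior has precision τ_n = τ₀ + n/σ² and mean μ_n = (τ₀μ₀ + (n/σ²)x̄)/τ_n.
Here τ₀ = 1/110.4 = 0.009058 and τ_data = 23/101.1 = 0.227498, so τ_n = 0.236556.
Rearranging for μ₀: μ₀ = (μ_n·τ_n − τ_data·x̄)/τ₀ = (-8.0295·0.236556 − 0.227498·-8.6) / 0.009058 = 0.057056/0.009058 ≈ 6.3.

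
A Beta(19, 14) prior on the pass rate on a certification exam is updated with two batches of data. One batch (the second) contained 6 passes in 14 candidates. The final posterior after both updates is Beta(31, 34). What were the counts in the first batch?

6 passes and 12 failures

Sequential conjugate updates are equivalent to a single update on the pooled data, so total successes = posterior α − prior α and total failures = posterior β − prior β.
Total across both batches: 31−19=12 passes, 34−14=20 failures.
Subtract the second batch: 12−6=6 passes and 20−8=12 failures.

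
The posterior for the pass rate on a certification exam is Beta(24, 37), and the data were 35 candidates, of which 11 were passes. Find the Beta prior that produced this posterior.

Beta is conjugate to the binomial likelihood: posterior = Beta(α+s, β+f).
So α = 24 − 11 = 13 and β = 37 − 24 = 13.

Beta(13, 13)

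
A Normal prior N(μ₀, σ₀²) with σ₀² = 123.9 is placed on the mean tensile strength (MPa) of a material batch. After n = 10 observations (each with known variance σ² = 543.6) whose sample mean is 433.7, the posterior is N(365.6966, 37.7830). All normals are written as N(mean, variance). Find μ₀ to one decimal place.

The posterior mean is a precision-weighted average: μ_n = (τ₀μ₀ + τ_data·x̄)/(τ₀+τ_data), with τ₀=1/σ₀² and τ_data=n/σ².
Here τ₀ = 1/123.9 = 0.008071 and τ_data = 10/543.6 = 0.018396, so τ_n = 0.026467.
Rearranging for μ₀: μ₀ = (μ_n·τ_n − τ_data·x̄)/τ₀ = (365.6966·0.026467 − 0.018396·433.7) / 0.008071 = 1.700547/0.008071 ≈ 210.7.

μ₀ = 210.7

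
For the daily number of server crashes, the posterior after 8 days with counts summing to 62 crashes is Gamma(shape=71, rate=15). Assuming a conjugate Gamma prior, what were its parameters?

Gamma(shape=9, rate=7)

A Gamma(α, β) prior (rate parametrization) on a Poisson rate with n observations summing to S gives posterior Gamma(α+S, β+n).
So α = 71 − 62 = 9 and β = 15 − 8 = 7.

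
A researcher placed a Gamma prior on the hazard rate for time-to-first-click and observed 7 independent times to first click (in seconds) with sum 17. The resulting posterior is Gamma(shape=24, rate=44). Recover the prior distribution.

Gamma(shape=17, rate=27)

Gamma–exponential conjugacy: posterior shape = α + n, posterior rate = β + Σtᵢ.
So α = 24 − 7 = 17 and β = 44 − 17 = 27.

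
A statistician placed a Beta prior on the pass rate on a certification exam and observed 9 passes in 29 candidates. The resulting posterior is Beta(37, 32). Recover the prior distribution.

Beta(28, 12)

Beta is conjugate to the binomial likelihood: posterior = Beta(a+s, b+f).
Subtract the data counts: 37−9=28, 32−20=12.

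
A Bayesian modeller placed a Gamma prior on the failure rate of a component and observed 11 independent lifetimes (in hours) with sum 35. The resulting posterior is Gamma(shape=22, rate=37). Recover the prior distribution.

Gamma–exponential conjugacy: posterior shape = α + n, posterior rate = β + Σtᵢ.
So α = 22 − 11 = 11 and β = 37 − 35 = 2.

Gamma(shape=11, rate=2)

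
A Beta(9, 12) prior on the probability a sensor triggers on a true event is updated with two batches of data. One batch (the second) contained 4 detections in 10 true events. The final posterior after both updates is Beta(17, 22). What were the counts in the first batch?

4 detections and 4 misses

Sequential conjugate updates are equivalent to a single update on the pooled data, so total successes = posterior α − prior α and total failures = posterior β − prior β.
Total across both batches: 17−9=8 detections, 22−12=10 misses.
Subtract the second batch: 8−4=4 detections and 10−6=4 misses.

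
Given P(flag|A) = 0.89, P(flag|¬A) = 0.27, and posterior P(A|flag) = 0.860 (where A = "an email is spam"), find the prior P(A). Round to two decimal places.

In odds form, posterior odds = prior odds × likelihood ratio, so prior odds = posterior odds ÷ LR.
Posterior odds = 0.860/(1−0.860) = 6.1429. LR = 0.89/0.27 = 3.2963.
Prior odds = 6.1429/3.2963 = 1.8636, so P(A) = 1.8636/(1+1.8636) ≈ 0.65.

P(A) = 0.65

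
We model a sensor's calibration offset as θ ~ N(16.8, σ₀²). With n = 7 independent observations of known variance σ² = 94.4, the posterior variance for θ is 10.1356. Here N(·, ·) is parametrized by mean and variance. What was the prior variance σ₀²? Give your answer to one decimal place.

For the Normal–Normal model with known σ², precisions add: τ_n = τ₀ + n/σ².
So 1/σ₀² = 1/10.1356 − 7/94.4 = 0.098662 − 0.074153 = 0.024509.
Hence σ₀² = 1/0.024509 ≈ 40.8.

σ₀² = 40.8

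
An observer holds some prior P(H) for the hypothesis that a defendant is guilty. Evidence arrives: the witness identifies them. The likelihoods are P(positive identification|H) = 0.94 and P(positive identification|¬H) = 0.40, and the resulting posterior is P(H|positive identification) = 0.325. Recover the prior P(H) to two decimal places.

P(H) = 0.17

In odds form, posterior odds = prior odds × likelihood ratio, so prior odds = posterior odds ÷ LR.
Posterior odds = 0.325/(1−0.325) = 0.4815. LR = 0.94/0.40 = 2.3500.
Prior odds = 0.4815/2.3500 = 0.2049, so P(H) = 0.2049/(1+0.2049) ≈ 0.17.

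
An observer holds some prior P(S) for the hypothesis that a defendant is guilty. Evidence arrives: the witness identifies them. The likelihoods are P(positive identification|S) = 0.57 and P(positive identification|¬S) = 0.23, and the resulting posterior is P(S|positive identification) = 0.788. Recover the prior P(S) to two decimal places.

In odds form, posterior odds = prior odds × likelihood ratio, so prior odds = posterior odds ÷ LR.
Posterior odds = 0.788/(1−0.788) = 3.7170. LR = 0.57/0.23 = 2.4783.
Prior odds = 3.7170/2.4783 = 1.4998, so P(S) = 1.4998/(1+1.4998) ≈ 0.60.

P(S) = 0.60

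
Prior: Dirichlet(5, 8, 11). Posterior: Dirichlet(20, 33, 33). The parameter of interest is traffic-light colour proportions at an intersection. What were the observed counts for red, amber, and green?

For a Dirichlet(α) prior with multinomial counts c, the posterior is Dirichlet(α + c) componentwise.
Counts are posterior − prior componentwise: 20−5=15, 33−8=25, 33−11=22.

counts (15, 25, 22)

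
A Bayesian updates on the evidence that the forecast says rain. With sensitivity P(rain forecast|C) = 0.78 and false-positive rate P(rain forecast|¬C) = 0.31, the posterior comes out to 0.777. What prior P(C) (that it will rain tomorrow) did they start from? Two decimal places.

In odds form, posterior odds = prior odds × likelihood ratio, so prior odds = posterior odds ÷ LR.
Posterior odds = 0.777/(1−0.777) = 3.4843. LR = 0.78/0.31 = 2.5161.
Prior odds = 3.4843/2.5161 = 1.3848, so P(C) = 1.3848/(1+1.3848) ≈ 0.58.

P(C) = 0.58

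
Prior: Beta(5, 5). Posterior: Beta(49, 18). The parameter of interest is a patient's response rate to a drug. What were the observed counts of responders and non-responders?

Beta is conjugate to the binomial likelihood: posterior = Beta(a+s, b+f).
So s = 49 − 5 = 44 and f = 18 − 5 = 13.

44 responders and 13 non-responders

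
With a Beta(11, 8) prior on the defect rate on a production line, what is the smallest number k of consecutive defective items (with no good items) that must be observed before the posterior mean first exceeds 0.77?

k = 16

After k defective items and 0 good items the posterior is Beta(11+k, 8), with mean (11+k)/(11+8+k).
Set (11+k)/(19+k) > 0.77 and solve: k > (0.77·19 − 11)/(1 − 0.77) = 15.783.
The smallest integer exceeding 15.783 is 16.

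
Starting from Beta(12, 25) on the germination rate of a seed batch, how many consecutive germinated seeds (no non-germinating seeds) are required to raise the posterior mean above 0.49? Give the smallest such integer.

After k germinated seeds and 0 non-germinating seeds the posterior is Beta(12+k, 25), with mean (12+k)/(12+25+k).
Set (12+k)/(37+k) > 0.49 and solve: k > (0.49·37 − 12)/(1 − 0.49) = 12.020.
The smallest integer exceeding 12.020 is 13.

k = 13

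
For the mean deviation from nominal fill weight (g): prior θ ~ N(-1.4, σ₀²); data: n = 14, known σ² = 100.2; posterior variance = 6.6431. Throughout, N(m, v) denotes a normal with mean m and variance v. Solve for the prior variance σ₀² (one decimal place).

For the Normal–Normal model with known σ², precisions add: τ_n = τ₀ + n/σ².
So 1/σ₀² = 1/6.6431 − 14/100.2 = 0.150532 − 0.139721 = 0.010811.
Hence σ₀² = 1/0.010811 ≈ 92.5.

σ₀² = 92.5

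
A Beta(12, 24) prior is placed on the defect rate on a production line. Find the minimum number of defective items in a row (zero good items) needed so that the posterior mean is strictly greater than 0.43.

After k defective items and 0 good items the posterior is Beta(12+k, 24), with mean (12+k)/(12+24+k).
Set (12+k)/(36+k) > 0.43 and solve: k > (0.43·36 − 12)/(1 − 0.43) = 6.105.
The smallest integer exceeding 6.105 is 7, and checking k=7: (19)/(43) = 0.4419 > 0.43.

k = 7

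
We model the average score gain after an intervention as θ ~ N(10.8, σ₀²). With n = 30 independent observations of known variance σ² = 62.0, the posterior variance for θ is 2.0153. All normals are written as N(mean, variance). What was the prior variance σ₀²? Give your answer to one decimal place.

Posterior precision equals prior precision plus data precision: 1/σ_n² = 1/σ₀² + n/σ².
So 1/σ₀² = 1/2.0153 − 30/62.0 = 0.496204 − 0.483871 = 0.012333.
Hence σ₀² = 1/0.012333 ≈ 81.1.

σ₀² = 81.1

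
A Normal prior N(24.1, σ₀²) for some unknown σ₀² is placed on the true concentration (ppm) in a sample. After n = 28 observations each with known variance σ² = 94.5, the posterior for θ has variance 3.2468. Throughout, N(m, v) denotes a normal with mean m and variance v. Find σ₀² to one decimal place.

σ₀² = 85.5

Posterior precision equals prior precision plus data precision: 1/σ_n² = 1/σ₀² + n/σ².
So 1/σ₀² = 1/3.2468 − 28/94.5 = 0.307996 − 0.296296 = 0.011700.
Hence σ₀² = 1/0.011700 ≈ 85.5.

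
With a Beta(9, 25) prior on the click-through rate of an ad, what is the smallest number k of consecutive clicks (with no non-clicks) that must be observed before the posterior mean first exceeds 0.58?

After k clicks and 0 non-clicks the posterior is Beta(9+k, 25), with mean (9+k)/(9+25+k).
Set (9+k)/(34+k) > 0.58 and solve: k > (0.58·34 − 9)/(1 − 0.58) = 25.524.
The smallest integer exceeding 25.524 is 26, and checking k=26: (35)/(60) = 0.5833 > 0.58.

k = 26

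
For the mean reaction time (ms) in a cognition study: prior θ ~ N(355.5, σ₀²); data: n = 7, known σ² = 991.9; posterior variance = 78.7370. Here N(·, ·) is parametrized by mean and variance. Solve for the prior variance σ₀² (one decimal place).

σ₀² = 177.2

For the Normal–Normal model with known σ², precisions add: τ_n = τ₀ + n/σ².
So 1/σ₀² = 1/78.7370 − 7/991.9 = 0.012701 − 0.007057 = 0.005644.
Hence σ₀² = 1/0.005644 ≈ 177.2.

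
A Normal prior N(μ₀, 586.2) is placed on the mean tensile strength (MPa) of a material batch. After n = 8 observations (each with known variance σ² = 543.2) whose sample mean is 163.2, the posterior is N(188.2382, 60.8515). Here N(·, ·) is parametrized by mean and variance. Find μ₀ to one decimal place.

μ₀ = 404.4

With known observation variance, the Normal–Normal posterior has precision τ_n = τ₀ + n/σ² and mean μ_n = (τ₀μ₀ + (n/σ²)x̄)/τ_n.
Here τ₀ = 1/586.2 = 0.001706 and τ_data = 8/543.2 = 0.014728, so τ_n = 0.016434.
Rearranging for μ₀: μ₀ = (μ_n·τ_n − τ_data·x̄)/τ₀ = (188.2382·0.016434 − 0.014728·163.2) / 0.001706 = 0.689897/0.001706 ≈ 404.4.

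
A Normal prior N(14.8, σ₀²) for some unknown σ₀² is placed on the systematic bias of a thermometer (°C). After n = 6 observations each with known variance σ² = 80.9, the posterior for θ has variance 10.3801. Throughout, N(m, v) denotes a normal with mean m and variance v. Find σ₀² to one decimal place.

For the Normal–Normal model with known σ², precisions add: τ_n = τ₀ + n/σ².
So 1/σ₀² = 1/10.3801 − 6/80.9 = 0.096338 − 0.074166 = 0.022172.
Hence σ₀² = 1/0.022172 ≈ 45.1.

σ₀² = 45.1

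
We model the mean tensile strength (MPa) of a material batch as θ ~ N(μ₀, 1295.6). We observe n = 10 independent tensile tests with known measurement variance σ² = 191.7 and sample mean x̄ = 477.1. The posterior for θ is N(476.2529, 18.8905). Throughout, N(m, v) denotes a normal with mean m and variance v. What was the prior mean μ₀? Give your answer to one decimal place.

The posterior mean is a precision-weighted average: μ_n = (τ₀μ₀ + τ_data·x̄)/(τ₀+τ_data), with τ₀=1/σ₀² and τ_data=n/σ².
Here τ₀ = 1/1295.6 = 0.000772 and τ_data = 10/191.7 = 0.052165, so τ_n = 0.052937.
Rearranging for μ₀: μ₀ = (μ_n·τ_n − τ_data·x̄)/τ₀ = (476.2529·0.052937 − 0.052165·477.1) / 0.000772 = 0.323478/0.000772 ≈ 419.0.

μ₀ = 419.0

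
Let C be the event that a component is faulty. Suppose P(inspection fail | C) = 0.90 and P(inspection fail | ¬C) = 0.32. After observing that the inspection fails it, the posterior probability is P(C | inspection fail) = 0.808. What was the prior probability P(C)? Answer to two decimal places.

P(C) = 0.60

Bayes' rule in odds form gives O(C|E) = O(C)·[P(E|C)/P(E|¬C)], hence O(C) = O(C|E)/LR.
Posterior odds = 0.808/(1−0.808) = 4.2083. LR = 0.90/0.32 = 2.8125.
Prior odds = 4.2083/2.8125 = 1.4963, so P(C) = 1.4963/(1+1.4963) ≈ 0.60.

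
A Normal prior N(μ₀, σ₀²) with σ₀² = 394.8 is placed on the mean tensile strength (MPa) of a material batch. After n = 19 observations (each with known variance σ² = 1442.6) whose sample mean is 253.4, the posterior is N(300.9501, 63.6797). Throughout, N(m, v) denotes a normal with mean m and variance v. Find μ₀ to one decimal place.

With known observation variance, the Normal–Normal posterior has precision τ_n = τ₀ + n/σ² and mean μ_n = (τ₀μ₀ + (n/σ²)x̄)/τ_n.
Here τ₀ = 1/394.8 = 0.002533 and τ_data = 19/1442.6 = 0.013171, so τ_n = 0.015704.
Rearranging for μ₀: μ₀ = (μ_n·τ_n − τ_data·x̄)/τ₀ = (300.9501·0.015704 − 0.013171·253.4) / 0.002533 = 1.388589/0.002533 ≈ 548.2.

μ₀ = 548.2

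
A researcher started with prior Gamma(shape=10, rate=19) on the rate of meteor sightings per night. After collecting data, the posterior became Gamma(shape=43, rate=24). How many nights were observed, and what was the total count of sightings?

A Gamma(α, β) prior (rate parametrization) on a Poisson rate with n observations summing to S gives posterior Gamma(α+S, β+n).
Matching: Σxᵢ = 43 − 10 = 33 and n = 24 − 19 = 5.

n = 5 nights with total 33 sightings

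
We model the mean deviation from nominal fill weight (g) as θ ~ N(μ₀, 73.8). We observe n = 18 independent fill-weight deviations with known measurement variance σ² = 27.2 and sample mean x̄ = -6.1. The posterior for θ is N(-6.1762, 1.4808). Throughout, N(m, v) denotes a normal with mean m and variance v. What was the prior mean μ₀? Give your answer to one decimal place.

μ₀ = -9.9

With known observation variance, the Normal–Normal posterior has precision τ_n = τ₀ + n/σ² and mean μ_n = (τ₀μ₀ + (n/σ²)x̄)/τ_n.
Here τ₀ = 1/73.8 = 0.013550 and τ_data = 18/27.2 = 0.661765, so τ_n = 0.675315.
Rearranging for μ₀: μ₀ = (μ_n·τ_n − τ_data·x̄)/τ₀ = (-6.1762·0.675315 − 0.661765·-6.1) / 0.013550 = -0.134114/0.013550 ≈ -9.9.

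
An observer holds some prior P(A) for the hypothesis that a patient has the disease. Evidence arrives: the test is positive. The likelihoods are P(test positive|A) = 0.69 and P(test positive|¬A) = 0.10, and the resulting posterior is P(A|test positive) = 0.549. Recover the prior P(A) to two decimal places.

P(A) = 0.15

Bayes' rule in odds form gives O(A|E) = O(A)·[P(E|A)/P(E|¬A)], hence O(A) = O(A|E)/LR.
Posterior odds = 0.549/(1−0.549) = 1.2173. LR = 0.69/0.10 = 6.9000.
Prior odds = 1.2173/6.9000 = 0.1764, so P(A) = 0.1764/(1+0.1764) ≈ 0.15.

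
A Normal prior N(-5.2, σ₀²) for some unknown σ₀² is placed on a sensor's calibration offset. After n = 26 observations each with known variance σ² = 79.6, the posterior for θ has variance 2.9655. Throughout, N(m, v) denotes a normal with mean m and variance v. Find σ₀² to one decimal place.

For the Normal–Normal model with known σ², precisions add: τ_n = τ₀ + n/σ².
So 1/σ₀² = 1/2.9655 − 26/79.6 = 0.337211 − 0.326633 = 0.010578.
Hence σ₀² = 1/0.010578 ≈ 94.5.

σ₀² = 94.5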